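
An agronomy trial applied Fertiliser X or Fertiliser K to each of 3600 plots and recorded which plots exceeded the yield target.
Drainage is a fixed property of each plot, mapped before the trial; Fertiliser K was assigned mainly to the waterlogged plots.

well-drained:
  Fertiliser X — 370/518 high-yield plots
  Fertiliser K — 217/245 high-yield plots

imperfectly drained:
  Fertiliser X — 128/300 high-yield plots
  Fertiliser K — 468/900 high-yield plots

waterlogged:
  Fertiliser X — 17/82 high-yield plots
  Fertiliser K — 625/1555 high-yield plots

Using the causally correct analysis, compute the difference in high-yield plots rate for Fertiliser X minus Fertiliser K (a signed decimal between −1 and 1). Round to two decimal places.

The imbalance in field drainage arose from how plots were allocated, not from anything the fertiliser did; and field drainage independently affects the outcome. The pooled gap is confounded — condition on field drainage.
Adjusting over the population distribution of field drainage: 0.212·(0.714−0.886) + 0.333·(0.427−0.520) + 0.455·(0.207−0.402) = -0.156.

-0.16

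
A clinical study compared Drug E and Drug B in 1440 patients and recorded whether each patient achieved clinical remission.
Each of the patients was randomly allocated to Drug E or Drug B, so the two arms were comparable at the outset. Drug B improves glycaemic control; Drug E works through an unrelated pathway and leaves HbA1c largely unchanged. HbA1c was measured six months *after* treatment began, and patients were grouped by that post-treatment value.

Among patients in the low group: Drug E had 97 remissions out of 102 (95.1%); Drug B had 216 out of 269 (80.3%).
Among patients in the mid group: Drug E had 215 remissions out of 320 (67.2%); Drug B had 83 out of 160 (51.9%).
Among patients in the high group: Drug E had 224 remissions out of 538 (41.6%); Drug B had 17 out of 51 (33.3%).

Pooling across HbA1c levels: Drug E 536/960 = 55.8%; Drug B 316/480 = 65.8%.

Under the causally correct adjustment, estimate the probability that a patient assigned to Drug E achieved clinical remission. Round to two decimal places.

The distribution of HbA1c is itself part of what the drug does — it is an intermediate outcome. Holding it fixed would remove that part of the effect; the total effect is the pooled difference.
So P(outcome | do(Drug E)) is just the pooled rate for Drug E: 536/960 = 0.558.

0.56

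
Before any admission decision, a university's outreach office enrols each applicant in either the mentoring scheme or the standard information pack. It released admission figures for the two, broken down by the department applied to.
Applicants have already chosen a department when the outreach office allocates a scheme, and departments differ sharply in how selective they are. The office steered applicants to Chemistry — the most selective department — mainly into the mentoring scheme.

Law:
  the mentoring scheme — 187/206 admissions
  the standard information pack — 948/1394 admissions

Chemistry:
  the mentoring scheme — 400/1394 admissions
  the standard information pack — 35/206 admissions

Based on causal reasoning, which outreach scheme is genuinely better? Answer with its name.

the mentoring scheme is higher inside every department stratum but the standard information pack is higher in aggregate. Whether to stratify depends on how department relates to the outreach scheme.
The imbalance in department arose from how applicants were allocated, not from anything the outreach scheme did; and department independently affects the outcome. The pooled gap is confounded — condition on department.
Within each level — Law: 90.8% vs 68.0%; Chemistry: 28.7% vs 17.0% — the mentoring scheme is higher every time.

the mentoring scheme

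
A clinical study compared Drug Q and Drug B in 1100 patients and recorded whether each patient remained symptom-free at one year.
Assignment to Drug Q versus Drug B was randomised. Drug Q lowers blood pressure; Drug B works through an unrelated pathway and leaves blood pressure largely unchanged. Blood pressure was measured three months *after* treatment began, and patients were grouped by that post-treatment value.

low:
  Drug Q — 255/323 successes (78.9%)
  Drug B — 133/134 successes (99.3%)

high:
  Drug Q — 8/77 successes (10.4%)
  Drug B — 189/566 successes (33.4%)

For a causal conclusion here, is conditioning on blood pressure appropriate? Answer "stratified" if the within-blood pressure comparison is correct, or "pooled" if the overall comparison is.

pooled

Blood pressure lies on the pathway drug → blood pressure → outcome, so adjusting for it blocks the indirect effect. For the total causal effect of drug, use the unadjusted pooled rates.
Pooled: Drug Q 65.8% vs Drug B 46.0%; Drug Q is higher overall.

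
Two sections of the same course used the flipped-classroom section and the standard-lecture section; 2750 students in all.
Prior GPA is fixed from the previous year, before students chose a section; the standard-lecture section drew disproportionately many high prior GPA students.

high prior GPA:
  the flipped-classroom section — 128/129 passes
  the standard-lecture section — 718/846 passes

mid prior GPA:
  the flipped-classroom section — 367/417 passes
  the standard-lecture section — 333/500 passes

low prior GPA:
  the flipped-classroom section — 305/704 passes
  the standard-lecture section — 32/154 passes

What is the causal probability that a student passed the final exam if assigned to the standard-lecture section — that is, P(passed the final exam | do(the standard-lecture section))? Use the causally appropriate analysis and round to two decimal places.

0.59

The imbalance in prior GPA band arose from how students were allocated, not from anything the teaching method did; and prior GPA band independently affects the outcome. The pooled gap is confounded — condition on prior GPA band.
Standardising the standard-lecture section to the population prior GPA band mix: 0.355·718/846 + 0.333·333/500 + 0.312·32/154 = 0.588.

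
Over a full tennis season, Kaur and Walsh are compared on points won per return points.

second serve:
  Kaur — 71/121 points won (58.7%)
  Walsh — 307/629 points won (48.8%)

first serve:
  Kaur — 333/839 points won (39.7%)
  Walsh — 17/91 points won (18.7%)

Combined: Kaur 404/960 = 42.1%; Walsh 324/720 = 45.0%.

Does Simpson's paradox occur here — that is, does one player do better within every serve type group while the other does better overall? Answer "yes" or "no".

Within each serve type level (second serve 58.7% vs 48.8%; first serve 39.7% vs 18.7%), Kaur has the higher rate every time. Pooled: 42.1% vs 45.0% — Walsh has the higher rate overall. The two comparisons disagree.

yes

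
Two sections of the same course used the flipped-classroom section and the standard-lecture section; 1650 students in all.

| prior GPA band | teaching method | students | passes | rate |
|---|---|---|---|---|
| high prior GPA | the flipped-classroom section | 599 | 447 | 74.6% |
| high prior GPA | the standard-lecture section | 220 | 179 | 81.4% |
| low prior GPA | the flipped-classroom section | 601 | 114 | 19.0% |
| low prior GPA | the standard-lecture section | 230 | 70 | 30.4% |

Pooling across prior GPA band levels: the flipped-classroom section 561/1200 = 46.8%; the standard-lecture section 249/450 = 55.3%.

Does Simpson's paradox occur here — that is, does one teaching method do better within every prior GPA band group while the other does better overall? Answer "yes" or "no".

Within each prior GPA band level (high prior GPA 74.6% vs 81.4%; low prior GPA 19.0% vs 30.4%), the standard-lecture section has the higher rate every time. Pooled: 46.8% vs 55.3% — the standard-lecture section has the higher rate overall. They agree.

no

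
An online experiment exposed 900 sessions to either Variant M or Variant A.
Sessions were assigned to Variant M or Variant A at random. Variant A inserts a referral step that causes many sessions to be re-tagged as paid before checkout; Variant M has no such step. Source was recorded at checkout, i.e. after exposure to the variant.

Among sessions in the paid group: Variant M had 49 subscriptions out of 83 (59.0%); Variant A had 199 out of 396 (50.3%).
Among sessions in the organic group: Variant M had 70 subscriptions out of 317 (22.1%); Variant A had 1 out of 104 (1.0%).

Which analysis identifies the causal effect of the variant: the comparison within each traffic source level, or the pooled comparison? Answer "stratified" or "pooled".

pooled

The traffic source-specific comparison favours Variant M throughout, but the pooled figures favour Variant A. The question is whether to condition on traffic source.
Traffic source is recorded after the variant and is itself shifted by it — it sits on the causal path from variant to outcome. Conditioning on a mediator would strip out part of the effect we want; the pooled comparison gives the total causal effect.
Pooled: Variant M 29.8% vs Variant A 40.0%; Variant A is higher overall.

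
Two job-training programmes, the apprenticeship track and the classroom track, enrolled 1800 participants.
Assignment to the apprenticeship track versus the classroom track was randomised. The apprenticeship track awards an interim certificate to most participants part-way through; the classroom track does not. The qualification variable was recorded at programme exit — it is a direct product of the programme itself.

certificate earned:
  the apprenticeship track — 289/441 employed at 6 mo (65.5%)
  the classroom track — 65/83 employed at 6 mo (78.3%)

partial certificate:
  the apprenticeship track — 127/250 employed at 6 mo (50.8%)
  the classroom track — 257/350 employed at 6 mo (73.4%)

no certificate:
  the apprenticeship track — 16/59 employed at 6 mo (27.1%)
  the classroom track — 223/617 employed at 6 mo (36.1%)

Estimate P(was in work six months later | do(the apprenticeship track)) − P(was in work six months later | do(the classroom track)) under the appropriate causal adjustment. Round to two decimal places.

+0.06

The qualification attained during the programme-specific comparison favours the classroom track throughout, but the pooled figures favour the apprenticeship track. The question is whether to condition on qualification attained during the programme.
Qualification attained during the programme here is a post-treatment variable shaped by the programme; conditioning on it would introduce bias rather than remove it. The overall comparison is the causal one.
The causal difference is the pooled difference: 0.576 − 0.519 = +0.057.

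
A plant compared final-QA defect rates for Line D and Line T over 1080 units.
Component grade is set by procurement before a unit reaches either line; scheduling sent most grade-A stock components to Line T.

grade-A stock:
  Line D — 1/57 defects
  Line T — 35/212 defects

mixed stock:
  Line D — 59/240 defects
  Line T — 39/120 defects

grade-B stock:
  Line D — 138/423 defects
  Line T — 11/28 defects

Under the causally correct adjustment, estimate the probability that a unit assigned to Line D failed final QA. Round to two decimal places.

Component grade is set before the line has any effect — it is not caused by the line — and it independently drives the outcome. That makes it a confounder, so the causal comparison is within component grade levels.
Standardising Line D to the population component grade mix: 0.249·1/57 + 0.333·59/240 + 0.418·138/423 = 0.223.

0.22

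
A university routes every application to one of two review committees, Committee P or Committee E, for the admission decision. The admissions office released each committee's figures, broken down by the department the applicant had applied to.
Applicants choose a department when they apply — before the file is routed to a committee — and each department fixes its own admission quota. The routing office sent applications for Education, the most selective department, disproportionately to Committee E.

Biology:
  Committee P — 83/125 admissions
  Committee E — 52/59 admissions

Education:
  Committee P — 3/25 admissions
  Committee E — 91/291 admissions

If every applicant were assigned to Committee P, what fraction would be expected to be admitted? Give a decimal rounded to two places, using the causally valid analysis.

The stratified and pooled comparisons disagree (Committee E wins within each department; Committee P wins overall), so the answer turns on the causal role of department.
Department differs across review committees for reasons unrelated to any effect of the review committee itself, and it separately predicts the outcome — a classic confounder. We must compare within department levels.
Standardising Committee P to the population department mix: 0.368·83/125 + 0.632·3/25 = 0.320.

0.32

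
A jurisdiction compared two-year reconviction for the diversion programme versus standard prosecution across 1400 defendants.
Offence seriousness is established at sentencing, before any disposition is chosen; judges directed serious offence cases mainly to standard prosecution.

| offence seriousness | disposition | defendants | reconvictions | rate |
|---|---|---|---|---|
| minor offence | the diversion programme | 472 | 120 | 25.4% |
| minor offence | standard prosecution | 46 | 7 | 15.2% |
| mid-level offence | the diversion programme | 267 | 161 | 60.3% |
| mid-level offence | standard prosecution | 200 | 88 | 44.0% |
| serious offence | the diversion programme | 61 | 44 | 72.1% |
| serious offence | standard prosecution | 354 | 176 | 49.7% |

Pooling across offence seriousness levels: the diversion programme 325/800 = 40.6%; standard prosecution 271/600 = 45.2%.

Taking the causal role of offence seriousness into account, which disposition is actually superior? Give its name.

standard prosecution

standard prosecution is lower inside every offence seriousness stratum but the diversion programme is lower in aggregate. Whether to stratify depends on how offence seriousness relates to the disposition.
Since offence seriousness is a pre-existing factor (not a product of the disposition) and it affects the outcome on its own, it is a confounder. The stratified rates, not the pooled rate, identify the causal effect.
Within each level — minor offence: 25.4% vs 15.2%; mid-level offence: 60.3% vs 44.0%; serious offence: 72.1% vs 49.7% — standard prosecution is lower every time.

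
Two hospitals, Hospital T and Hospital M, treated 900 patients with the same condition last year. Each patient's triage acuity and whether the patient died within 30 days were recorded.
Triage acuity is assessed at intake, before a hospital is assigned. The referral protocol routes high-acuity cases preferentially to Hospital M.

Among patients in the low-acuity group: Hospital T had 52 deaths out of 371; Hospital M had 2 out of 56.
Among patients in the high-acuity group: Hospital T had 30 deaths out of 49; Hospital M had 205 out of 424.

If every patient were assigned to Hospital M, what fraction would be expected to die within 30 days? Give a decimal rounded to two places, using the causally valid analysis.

0.27

Triage acuity satisfies the back-door criterion: it is not a descendant of the hospital, and it blocks the spurious path from hospital to outcome. Adjusting for it (i.e., using the within-triage acuity rates) gives the causal effect.
Standardising Hospital M to the population triage acuity mix: 0.474·2/56 + 0.526·205/424 = 0.271.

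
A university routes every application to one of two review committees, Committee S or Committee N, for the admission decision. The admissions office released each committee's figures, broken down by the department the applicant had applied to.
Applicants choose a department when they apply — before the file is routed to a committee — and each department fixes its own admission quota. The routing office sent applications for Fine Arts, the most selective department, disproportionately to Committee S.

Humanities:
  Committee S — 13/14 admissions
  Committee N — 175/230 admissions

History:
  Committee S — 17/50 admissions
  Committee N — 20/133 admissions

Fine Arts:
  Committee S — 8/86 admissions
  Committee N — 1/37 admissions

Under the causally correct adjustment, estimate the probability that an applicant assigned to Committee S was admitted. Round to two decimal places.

Within every department level Committee S has the higher rate, yet pooled Committee N does — Simpson's reversal.
Department differs across review committees for reasons unrelated to any effect of the review committee itself, and it separately predicts the outcome — a classic confounder. We must compare within department levels.
Standardising Committee S to the population department mix: 0.444·13/14 + 0.333·17/50 + 0.224·8/86 = 0.546.

0.55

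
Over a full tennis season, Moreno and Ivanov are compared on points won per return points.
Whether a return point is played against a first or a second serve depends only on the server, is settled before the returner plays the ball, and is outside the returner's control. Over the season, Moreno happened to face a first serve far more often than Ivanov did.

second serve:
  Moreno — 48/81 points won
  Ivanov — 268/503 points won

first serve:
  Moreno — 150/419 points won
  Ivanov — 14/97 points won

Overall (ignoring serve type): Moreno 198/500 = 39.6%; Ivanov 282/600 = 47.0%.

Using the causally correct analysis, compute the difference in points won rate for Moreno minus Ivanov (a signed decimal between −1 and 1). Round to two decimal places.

+0.13

Since serve type is a pre-existing factor (not a product of the player) and it affects the outcome on its own, it is a confounder. The stratified rates, not the pooled rate, identify the causal effect.
Adjusting over the population distribution of serve type: 0.531·(0.593−0.533) + 0.469·(0.358−0.144) = +0.132.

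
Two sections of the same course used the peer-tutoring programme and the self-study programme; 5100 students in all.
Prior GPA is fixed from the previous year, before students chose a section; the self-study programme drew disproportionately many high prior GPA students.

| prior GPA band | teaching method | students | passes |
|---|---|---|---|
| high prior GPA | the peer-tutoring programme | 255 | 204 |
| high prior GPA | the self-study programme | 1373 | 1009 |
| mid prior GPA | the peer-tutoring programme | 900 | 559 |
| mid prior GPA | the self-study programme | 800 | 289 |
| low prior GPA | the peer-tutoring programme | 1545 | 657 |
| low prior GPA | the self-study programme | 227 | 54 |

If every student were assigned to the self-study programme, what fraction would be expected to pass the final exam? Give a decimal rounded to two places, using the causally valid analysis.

Within every prior GPA band level the peer-tutoring programme has the higher rate, yet pooled the self-study programme does — Simpson's reversal.
Prior GPA band is set before the teaching method has any effect — it is not caused by the teaching method — and it independently drives the outcome. That makes it a confounder, so the causal comparison is within prior GPA band levels.
Standardising the self-study programme to the population prior GPA band mix: 0.319·1009/1373 + 0.333·289/800 + 0.347·54/227 = 0.438.

0.44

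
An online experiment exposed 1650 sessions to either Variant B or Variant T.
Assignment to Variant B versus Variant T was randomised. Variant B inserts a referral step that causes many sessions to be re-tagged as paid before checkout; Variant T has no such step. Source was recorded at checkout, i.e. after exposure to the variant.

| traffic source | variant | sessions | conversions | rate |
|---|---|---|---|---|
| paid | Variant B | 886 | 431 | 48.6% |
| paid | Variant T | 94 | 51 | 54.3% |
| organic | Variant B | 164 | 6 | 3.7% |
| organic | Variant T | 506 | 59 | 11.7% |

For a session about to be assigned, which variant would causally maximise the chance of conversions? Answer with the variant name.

Because the variant influences traffic source, traffic source is a post-treatment mediator, not a confounder. Stratifying on it would bias the estimate; the causal effect is the crude pooled difference.
Pooled: Variant B 41.6% vs Variant T 18.3%; Variant B is higher overall.

Variant B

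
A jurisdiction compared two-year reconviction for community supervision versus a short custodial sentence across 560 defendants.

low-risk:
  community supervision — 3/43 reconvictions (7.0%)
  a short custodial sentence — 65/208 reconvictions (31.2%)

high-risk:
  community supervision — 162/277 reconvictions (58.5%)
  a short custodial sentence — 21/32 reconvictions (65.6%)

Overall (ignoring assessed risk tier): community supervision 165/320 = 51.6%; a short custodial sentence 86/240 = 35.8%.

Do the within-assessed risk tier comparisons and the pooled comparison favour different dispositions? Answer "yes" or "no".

yes

Within each assessed risk tier level (low-risk 7.0% vs 31.2%; high-risk 58.5% vs 65.6%), community supervision has the lower rate every time. Pooled: 51.6% vs 35.8% — a short custodial sentence has the lower rate overall. The two comparisons disagree.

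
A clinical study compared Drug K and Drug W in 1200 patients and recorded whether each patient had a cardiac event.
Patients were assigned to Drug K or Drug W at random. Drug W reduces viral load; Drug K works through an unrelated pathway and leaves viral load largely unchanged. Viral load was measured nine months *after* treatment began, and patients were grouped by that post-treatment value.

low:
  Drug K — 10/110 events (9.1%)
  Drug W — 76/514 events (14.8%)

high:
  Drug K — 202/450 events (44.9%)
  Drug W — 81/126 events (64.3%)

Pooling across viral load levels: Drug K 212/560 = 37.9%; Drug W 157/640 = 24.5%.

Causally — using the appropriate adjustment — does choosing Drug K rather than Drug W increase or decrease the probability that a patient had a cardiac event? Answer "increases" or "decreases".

Because the drug influences viral load, viral load is a post-treatment mediator, not a confounder. Stratifying on it would bias the estimate; the causal effect is the crude pooled difference.
Pooled: Drug K 37.9% vs Drug W 24.5%; Drug W is lower overall.

increases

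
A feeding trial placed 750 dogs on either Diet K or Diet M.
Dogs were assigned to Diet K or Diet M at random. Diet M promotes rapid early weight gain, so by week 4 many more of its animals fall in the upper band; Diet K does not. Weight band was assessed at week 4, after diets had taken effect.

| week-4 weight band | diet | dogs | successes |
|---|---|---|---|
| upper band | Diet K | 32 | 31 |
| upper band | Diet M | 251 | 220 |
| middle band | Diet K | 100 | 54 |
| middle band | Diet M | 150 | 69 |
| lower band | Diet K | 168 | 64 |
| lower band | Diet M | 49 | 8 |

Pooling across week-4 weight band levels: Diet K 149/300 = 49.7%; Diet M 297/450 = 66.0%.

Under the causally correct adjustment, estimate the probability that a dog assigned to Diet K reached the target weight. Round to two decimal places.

0.50

Week-4 weight band here is a post-treatment variable shaped by the diet; conditioning on it would introduce bias rather than remove it. The overall comparison is the causal one.
So P(outcome | do(Diet K)) is just the pooled rate for Diet K: 149/300 = 0.497.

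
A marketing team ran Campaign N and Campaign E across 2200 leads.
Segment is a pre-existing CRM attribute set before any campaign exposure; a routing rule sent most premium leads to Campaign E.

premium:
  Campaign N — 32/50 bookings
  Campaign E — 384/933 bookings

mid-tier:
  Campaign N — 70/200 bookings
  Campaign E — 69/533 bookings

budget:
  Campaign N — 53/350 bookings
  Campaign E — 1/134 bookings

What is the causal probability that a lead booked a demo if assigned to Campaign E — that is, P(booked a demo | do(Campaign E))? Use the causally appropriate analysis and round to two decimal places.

0.23

Customer segment is set before the campaign has any effect — it is not caused by the campaign — and it independently drives the outcome. That makes it a confounder, so the causal comparison is within customer segment levels.
Standardising Campaign E to the population customer segment mix: 0.447·384/933 + 0.333·69/533 + 0.220·1/134 = 0.229.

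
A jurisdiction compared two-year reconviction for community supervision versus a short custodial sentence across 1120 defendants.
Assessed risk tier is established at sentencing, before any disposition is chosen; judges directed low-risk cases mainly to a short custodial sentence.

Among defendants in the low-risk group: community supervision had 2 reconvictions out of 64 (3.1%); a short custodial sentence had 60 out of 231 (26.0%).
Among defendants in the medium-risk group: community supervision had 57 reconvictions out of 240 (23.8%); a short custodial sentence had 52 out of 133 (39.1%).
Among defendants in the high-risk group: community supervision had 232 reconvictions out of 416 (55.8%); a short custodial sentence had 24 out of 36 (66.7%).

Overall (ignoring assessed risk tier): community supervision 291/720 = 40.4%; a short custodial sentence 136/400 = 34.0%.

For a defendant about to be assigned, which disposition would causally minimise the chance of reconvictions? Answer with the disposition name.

The assessed risk tier-specific comparison favours community supervision throughout, but the pooled figures favour a short custodial sentence. The question is whether to condition on assessed risk tier.
Here assessed risk tier is a common cause — it drives both which disposition a case falls under and the outcome. The crude comparison mixes populations; the stratum-specific rates are the causally relevant ones.
Within each level — low-risk: 3.1% vs 26.0%; medium-risk: 23.8% vs 39.1%; high-risk: 55.8% vs 66.7% — community supervision is lower every time.

community supervision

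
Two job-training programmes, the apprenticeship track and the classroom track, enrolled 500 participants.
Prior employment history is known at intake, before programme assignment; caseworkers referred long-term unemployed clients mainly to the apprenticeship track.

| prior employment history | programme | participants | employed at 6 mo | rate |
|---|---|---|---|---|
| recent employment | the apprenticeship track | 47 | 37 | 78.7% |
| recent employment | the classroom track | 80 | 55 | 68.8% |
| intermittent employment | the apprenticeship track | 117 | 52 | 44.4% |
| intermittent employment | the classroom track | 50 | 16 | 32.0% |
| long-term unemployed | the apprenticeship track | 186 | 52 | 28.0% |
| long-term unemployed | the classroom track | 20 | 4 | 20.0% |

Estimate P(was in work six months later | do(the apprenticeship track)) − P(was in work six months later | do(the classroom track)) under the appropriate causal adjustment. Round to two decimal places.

+0.10

Prior employment history satisfies the back-door criterion: it is not a descendant of the programme, and it blocks the spurious path from programme to outcome. Adjusting for it (i.e., using the within-prior employment history rates) gives the causal effect.
Adjusting over the population distribution of prior employment history: 0.254·(0.787−0.688) + 0.334·(0.444−0.320) + 0.412·(0.280−0.200) = +0.100.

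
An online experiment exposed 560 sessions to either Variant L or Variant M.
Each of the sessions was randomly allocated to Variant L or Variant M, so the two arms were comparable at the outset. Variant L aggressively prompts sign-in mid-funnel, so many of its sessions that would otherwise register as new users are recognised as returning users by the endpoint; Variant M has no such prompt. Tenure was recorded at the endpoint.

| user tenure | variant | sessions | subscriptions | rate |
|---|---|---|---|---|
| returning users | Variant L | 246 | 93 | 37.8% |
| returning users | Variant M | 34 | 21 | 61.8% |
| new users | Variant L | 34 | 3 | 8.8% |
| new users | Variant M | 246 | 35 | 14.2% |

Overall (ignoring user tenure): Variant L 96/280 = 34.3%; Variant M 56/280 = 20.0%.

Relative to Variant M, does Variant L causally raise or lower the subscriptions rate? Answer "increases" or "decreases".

increases

The user tenure-specific comparison favours Variant M throughout, but the pooled figures favour Variant L. The question is whether to condition on user tenure.
User tenure is recorded after the variant and is itself shifted by it — it sits on the causal path from variant to outcome. Conditioning on a mediator would strip out part of the effect we want; the pooled comparison gives the total causal effect.
Pooled: Variant L 34.3% vs Variant M 20.0%; Variant L is higher overall.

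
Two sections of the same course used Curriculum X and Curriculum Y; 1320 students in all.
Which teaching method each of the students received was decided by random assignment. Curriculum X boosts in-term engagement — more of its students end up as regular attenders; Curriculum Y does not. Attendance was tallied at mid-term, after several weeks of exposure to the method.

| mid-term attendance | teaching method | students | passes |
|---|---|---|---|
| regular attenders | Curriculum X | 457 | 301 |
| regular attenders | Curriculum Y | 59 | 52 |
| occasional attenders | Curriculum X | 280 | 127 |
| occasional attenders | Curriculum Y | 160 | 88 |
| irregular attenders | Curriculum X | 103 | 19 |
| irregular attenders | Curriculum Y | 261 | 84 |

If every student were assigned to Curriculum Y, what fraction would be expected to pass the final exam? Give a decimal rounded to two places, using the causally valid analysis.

The distribution of mid-term attendance is itself part of what the teaching method does — it is an intermediate outcome. Holding it fixed would remove that part of the effect; the total effect is the pooled difference.
So P(outcome | do(Curriculum Y)) is just the pooled rate for Curriculum Y: 224/480 = 0.467.

0.47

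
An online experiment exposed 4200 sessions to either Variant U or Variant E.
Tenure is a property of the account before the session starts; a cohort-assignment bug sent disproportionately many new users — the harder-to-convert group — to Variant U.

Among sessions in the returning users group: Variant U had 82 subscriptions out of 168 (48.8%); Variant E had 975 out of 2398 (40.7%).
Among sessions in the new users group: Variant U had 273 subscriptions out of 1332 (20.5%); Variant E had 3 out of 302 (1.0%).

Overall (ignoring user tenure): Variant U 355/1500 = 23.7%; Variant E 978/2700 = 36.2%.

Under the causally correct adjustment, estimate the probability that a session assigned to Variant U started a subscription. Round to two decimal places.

0.38

Within every user tenure level Variant U has the higher rate, yet pooled Variant E does — Simpson's reversal.
The imbalance in user tenure arose from how sessions were allocated, not from anything the variant did; and user tenure independently affects the outcome. The pooled gap is confounded — condition on user tenure.
Standardising Variant U to the population user tenure mix: 0.611·82/168 + 0.389·273/1332 = 0.378.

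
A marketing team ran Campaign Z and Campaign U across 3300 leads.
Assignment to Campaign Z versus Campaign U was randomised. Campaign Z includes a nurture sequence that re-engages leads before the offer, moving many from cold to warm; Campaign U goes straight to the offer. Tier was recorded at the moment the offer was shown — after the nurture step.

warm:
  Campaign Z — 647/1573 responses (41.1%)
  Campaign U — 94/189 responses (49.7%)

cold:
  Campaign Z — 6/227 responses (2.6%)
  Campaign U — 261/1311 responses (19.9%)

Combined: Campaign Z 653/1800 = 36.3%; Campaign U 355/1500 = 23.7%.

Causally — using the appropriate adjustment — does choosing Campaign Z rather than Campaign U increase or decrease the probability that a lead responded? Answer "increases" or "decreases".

increases

Stratifying would compare campaigns among leads the campaigns themselves sorted into engagement tier groups — a form of selection on an intermediate. The unconditioned pooled rates give the total causal effect.
Pooled: Campaign Z 36.3% vs Campaign U 23.7%; Campaign Z is higher overall.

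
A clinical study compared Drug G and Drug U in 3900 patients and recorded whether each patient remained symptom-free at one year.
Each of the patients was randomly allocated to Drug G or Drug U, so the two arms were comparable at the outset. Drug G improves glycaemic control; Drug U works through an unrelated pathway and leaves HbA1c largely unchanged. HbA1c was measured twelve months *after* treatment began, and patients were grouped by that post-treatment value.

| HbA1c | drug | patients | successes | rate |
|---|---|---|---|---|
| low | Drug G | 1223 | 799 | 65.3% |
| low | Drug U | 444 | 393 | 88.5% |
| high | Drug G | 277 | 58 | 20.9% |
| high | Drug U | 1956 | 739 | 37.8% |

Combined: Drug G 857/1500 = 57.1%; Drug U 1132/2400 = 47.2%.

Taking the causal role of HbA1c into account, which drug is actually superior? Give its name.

Drug G

The distribution of HbA1c is itself part of what the drug does — it is an intermediate outcome. Holding it fixed would remove that part of the effect; the total effect is the pooled difference.
Pooled: Drug G 57.1% vs Drug U 47.2%; Drug G is higher overall.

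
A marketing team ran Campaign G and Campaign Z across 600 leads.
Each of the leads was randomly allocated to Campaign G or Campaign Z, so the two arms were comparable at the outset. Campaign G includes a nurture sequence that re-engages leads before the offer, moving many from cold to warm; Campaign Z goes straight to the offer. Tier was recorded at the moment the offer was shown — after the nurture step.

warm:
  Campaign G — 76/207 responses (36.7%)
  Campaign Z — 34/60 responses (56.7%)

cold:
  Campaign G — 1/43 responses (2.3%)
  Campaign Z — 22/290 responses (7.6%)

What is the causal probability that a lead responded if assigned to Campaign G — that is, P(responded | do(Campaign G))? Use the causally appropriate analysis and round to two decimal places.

0.31

Engagement tier is downstream of the campaign. One should not condition on a consequence of treatment, so the overall rates are the right comparison.
So P(outcome | do(Campaign G)) is just the pooled rate for Campaign G: 77/250 = 0.308.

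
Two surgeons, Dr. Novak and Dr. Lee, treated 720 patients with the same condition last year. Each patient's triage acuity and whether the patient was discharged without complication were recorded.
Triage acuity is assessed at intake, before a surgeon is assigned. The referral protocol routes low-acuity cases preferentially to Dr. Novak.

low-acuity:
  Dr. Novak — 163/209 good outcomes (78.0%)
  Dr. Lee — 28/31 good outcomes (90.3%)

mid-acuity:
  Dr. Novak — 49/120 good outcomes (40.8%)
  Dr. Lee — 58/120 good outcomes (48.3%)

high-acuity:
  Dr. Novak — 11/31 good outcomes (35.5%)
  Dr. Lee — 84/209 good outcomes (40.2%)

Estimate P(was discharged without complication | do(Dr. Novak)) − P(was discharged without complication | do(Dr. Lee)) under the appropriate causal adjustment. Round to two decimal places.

Since triage acuity is a pre-existing factor (not a product of the surgeon) and it affects the outcome on its own, it is a confounder. The stratified rates, not the pooled rate, identify the causal effect.
Adjusting over the population distribution of triage acuity: 0.333·(0.780−0.903) + 0.333·(0.408−0.483) + 0.333·(0.355−0.402) = -0.082.

-0.08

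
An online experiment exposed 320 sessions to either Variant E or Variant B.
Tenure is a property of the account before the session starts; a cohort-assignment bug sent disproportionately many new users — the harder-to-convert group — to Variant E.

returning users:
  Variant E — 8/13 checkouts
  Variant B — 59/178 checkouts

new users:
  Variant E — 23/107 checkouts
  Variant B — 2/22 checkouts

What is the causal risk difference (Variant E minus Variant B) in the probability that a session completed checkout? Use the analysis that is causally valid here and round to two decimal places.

+0.22

Variant E is higher inside every user tenure stratum but Variant B is higher in aggregate. Whether to stratify depends on how user tenure relates to the variant.
Here user tenure is a common cause — it drives both which variant a case falls under and the outcome. The crude comparison mixes populations; the stratum-specific rates are the causally relevant ones.
Adjusting over the population distribution of user tenure: 0.597·(0.615−0.331) + 0.403·(0.215−0.091) = +0.219.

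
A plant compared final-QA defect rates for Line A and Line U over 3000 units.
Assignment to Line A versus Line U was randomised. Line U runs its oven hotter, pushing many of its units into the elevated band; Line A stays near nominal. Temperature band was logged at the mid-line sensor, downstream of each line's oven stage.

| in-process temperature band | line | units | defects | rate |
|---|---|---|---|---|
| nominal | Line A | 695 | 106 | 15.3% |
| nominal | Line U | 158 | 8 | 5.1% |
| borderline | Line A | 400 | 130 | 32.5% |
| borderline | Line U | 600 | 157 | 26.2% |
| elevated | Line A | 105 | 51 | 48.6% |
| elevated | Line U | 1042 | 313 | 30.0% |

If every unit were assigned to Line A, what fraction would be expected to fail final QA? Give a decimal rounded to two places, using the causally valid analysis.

The distribution of in-process temperature band is itself part of what the line does — it is an intermediate outcome. Holding it fixed would remove that part of the effect; the total effect is the pooled difference.
So P(outcome | do(Line A)) is just the pooled rate for Line A: 287/1200 = 0.239.

0.24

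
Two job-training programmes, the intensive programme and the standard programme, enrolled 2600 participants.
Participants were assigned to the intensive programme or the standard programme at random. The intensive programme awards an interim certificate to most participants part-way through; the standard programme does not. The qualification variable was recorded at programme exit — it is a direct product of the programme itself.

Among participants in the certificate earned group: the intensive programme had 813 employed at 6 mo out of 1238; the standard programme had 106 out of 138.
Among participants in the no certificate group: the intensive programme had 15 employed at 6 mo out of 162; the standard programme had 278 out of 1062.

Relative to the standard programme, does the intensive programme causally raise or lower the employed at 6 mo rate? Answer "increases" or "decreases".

increases

Because the programme influences qualification attained during the programme, qualification attained during the programme is a post-treatment mediator, not a confounder. Stratifying on it would bias the estimate; the causal effect is the crude pooled difference.
Pooled: the intensive programme 59.1% vs the standard programme 32.0%; the intensive programme is higher overall.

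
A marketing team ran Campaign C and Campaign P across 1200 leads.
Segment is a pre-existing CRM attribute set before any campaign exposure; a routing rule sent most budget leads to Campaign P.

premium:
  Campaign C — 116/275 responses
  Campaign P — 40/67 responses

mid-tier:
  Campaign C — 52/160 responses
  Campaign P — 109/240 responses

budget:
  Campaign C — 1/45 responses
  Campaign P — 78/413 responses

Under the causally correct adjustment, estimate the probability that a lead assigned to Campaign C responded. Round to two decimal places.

The customer segment-specific comparison favours Campaign P throughout, but the pooled figures favour Campaign C. The question is whether to condition on customer segment.
Here customer segment is a common cause — it drives both which campaign a case falls under and the outcome. The crude comparison mixes populations; the stratum-specific rates are the causally relevant ones.
Standardising Campaign C to the population customer segment mix: 0.285·116/275 + 0.333·52/160 + 0.382·1/45 = 0.237.

0.24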